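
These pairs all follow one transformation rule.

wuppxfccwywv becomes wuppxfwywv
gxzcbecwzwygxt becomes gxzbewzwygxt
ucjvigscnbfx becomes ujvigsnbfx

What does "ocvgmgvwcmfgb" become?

The transformation: remove every "c".
Doing the same to "ocvgmgvwcmfgb": "ovgmgvwmfgb".

ovgmgvwmfgb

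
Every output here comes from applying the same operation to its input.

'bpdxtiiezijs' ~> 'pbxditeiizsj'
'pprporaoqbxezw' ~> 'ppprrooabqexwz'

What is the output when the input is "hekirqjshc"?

ehikqrsjch

In each case the input is transformed by: swap each adjacent pair of characters (1↔2, 3↔4, ...).
So "hekirqjshc" becomes "ehikqrsjch".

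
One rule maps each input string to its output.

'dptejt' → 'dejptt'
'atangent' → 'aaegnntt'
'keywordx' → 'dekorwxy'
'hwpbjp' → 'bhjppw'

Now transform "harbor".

In each case the input is transformed by: sort the characters into alphabetical order.
"harbor" → "abhorr".

abhorr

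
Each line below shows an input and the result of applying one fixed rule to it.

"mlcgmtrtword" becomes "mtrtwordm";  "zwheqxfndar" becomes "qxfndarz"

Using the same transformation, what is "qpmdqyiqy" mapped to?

Each output is the input with this applied: move the first character to the end, then delete the first 3 characters.
So "qpmdqyiqy" becomes "qyiqyq".
(Check on "zwheqxfndar": → "wheqxfndarz" → "qxfndarz" ✓)

qyiqyq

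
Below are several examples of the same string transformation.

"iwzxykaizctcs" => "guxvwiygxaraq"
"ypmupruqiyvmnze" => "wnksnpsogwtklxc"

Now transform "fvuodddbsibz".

dtsmbbbzqgzx

What's happening: shift every letter 2 places backward in the alphabet (wrapping around).
So "fvuodddbsibz" becomes "dtsmbbbzqgzx".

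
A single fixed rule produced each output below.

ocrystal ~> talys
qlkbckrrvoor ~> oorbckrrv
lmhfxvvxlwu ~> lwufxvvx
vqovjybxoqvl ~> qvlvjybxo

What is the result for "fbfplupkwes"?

The rule is to delete the first 3 characters, then move the last 3 characters to the front (rotate right by 3).
For "fbfplupkwes", step one produces "plupkwes"; step two turns that into "wesplupk".

wesplupk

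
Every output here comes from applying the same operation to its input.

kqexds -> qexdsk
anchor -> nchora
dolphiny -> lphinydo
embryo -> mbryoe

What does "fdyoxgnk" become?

yoxgnkfd

The pattern: move the last 2 characters to the front (rotate right by 2), then swap the front and back halves of the string.
Starting from "fdyoxgnk": after the first operation, "nkfdyoxg"; after the second, "yoxgnkfd".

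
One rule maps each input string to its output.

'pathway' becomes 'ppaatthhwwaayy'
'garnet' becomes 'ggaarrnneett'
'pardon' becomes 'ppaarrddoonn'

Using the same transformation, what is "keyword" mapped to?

kkeeyywwoorrdd

In each case the input is transformed by: double every character.
"keyword" → "kkeeyywwoorrdd".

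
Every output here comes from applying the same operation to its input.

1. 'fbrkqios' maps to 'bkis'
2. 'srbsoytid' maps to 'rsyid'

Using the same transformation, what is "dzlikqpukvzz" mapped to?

ziquvz

Each output is the input with this applied: swap each adjacent pair of characters (1↔2, 3↔4, ...), then keep every other character starting from the first (positions 1st, 3rd, 5th, ...).
Starting from "dzlikqpukvzz": after the first operation, "zdilqkupvkzz"; after the second, "ziquvz".
(Check on "fbrkqios": → "bfkriqso" → "bkis" ✓)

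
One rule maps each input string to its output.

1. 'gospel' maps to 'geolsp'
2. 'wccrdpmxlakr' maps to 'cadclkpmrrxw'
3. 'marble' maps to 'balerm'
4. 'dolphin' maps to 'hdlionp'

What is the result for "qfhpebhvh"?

ebhfhhqpv

Each output is the input with this applied: sort the characters into alphabetical order, then swap each adjacent pair of characters (1↔2, 3↔4, ...).
For "qfhpebhvh", step one produces "befhhhpqv"; step two turns that into "ebhfhhqpv".
(Check on "gospel": → "eglops" → "geolsp" ✓)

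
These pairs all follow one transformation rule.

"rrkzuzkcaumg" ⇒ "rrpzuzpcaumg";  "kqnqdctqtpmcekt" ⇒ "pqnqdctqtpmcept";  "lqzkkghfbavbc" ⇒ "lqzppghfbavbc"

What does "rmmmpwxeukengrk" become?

rmmmpwxeupengrp

The rule is to replace every "k" with "p".
"rmmmpwxeukengrk" → "rmmmpwxeupengrp".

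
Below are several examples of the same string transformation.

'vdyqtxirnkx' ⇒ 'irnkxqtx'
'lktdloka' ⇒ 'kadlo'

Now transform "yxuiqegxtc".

The transformation: delete the first 3 characters, then move the first 3 characters to the end (rotate left by 3).
For "yxuiqegxtc", step one produces "iqegxtc"; step two turns that into "gxtciqe".

gxtciqe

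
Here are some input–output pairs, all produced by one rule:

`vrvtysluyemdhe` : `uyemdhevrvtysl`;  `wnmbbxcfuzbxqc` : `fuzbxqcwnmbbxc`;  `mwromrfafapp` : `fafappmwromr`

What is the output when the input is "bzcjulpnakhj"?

pnakhjbzcjul

The transformation: swap the front and back halves of the string.
Doing the same to "bzcjulpnakhj": "pnakhjbzcjul".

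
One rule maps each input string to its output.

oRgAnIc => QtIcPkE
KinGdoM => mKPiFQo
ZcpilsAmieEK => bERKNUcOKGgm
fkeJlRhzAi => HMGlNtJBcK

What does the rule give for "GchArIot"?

iEJcTkQV

Rule — flip the case of every letter, then shift every letter 2 places forward in the alphabet (wrapping around).
For "GchArIot", step one produces "gCHaRiOT"; step two turns that into "iEJcTkQV".
(Check on "ZcpilsAmieEK": → "zCPILSaMIEek" → "bERKNUcOKGgm" ✓)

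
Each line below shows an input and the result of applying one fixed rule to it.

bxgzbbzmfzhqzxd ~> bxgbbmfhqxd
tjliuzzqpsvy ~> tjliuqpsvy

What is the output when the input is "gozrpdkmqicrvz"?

gorpdkmqicrv

Looking at the pairs, the operation is to remove every "z".
Applying that to "gozrpdkmqicrvz" gives "gorpdkmqicrv".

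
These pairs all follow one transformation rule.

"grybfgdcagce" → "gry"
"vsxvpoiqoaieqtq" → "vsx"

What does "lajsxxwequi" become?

laj

Each output is the input with this applied: keep only the first 3 characters.
On "lajsxxwequi" that produces "laj".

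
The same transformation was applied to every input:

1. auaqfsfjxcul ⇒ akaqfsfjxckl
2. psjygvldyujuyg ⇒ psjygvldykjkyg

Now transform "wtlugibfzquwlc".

Looking at the pairs, the operation is to replace every "u" with "k".
On "wtlugibfzquwlc" that produces "wtlkgibfzqkwlc".

wtlkgibfzqkwlc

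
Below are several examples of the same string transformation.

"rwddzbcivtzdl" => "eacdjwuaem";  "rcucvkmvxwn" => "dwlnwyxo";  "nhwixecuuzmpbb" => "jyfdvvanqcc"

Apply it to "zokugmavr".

The pattern: delete the first 3 characters, then shift every letter 1 place forward in the alphabet (wrapping around).
On "zokugmavr": the first step gives "ugmavr", and the second then gives "vhnbws".

vhnbws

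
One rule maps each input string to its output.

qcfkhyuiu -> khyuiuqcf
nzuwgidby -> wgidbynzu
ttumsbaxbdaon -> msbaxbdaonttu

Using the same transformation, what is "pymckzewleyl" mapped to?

ckzewleylpym

In each case the input is transformed by: move the first 3 characters to the end (rotate left by 3).
For "pymckzewleyl" the result is "ckzewleylpym".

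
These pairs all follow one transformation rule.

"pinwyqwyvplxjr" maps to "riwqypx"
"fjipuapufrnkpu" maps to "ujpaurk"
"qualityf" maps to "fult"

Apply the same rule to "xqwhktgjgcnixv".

vqhtjci

Rule — keep every other character starting from the second (positions 2nd, 4th, 6th, ...), then move the last character to the front.
Applying that to "xqwhktgjgcnixv" gives "vqhtjci".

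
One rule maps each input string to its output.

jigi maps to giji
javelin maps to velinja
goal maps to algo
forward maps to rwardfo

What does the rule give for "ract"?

ctra

In each case the input is transformed by: move the first 2 characters to the end (rotate left by 2).
Applying that to "ract" gives "ctra".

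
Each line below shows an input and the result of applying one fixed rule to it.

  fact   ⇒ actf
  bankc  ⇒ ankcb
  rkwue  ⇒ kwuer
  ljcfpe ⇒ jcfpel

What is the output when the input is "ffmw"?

fmwf

The pattern: move the first character to the end.
Applying that to "ffmw" gives "fmwf".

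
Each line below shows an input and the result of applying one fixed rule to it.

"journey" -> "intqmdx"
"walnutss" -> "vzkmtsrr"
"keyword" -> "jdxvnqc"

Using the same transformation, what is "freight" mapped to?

eqdhfgs

Rule — shift every letter 1 place backward in the alphabet (wrapping around).
"freight" → "eqdhfgs".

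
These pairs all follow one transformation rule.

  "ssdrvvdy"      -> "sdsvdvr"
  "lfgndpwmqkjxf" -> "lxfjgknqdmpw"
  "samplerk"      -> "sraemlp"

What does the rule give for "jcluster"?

Rule — delete the last character, then take characters alternately from the front and the back (1st, last, 2nd, 2nd-last, ...).
Starting from "jcluster": after the first operation, "jcluste"; after the second, "jectlsu".
(Check on "samplerk": → "sampler" → "sraemlp" ✓)

jectlsu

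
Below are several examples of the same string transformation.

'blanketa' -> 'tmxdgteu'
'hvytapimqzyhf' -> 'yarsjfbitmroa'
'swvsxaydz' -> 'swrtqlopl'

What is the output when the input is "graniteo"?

hxmbgtkz

Each output is the input with this applied: reverse the string, then shift every letter 7 places backward in the alphabet (wrapping around).
"graniteo" → "oetinarg" → "hxmbgtkz".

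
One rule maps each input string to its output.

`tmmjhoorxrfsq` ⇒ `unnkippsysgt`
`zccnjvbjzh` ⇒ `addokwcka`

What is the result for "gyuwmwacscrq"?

What's happening: delete the last character, then shift every letter 1 place forward in the alphabet (wrapping around).
Starting from "gyuwmwacscrq": after the first operation, "gyuwmwacscr"; after the second, "hzvxnxbdtds".
(Check on "tmmjhoorxrfsq": → "tmmjhoorxrfs" → "unnkippsysgt" ✓)

hzvxnxbdtds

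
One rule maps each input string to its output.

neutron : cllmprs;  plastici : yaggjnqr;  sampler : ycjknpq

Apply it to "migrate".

The rule is to sort the characters into alphabetical order, then shift every letter 2 places backward in the alphabet (wrapping around).
So "migrate" becomes "ycegkpr".
(Check on "sampler": → "aelmprs" → "ycjknpq" ✓)

ycegkpr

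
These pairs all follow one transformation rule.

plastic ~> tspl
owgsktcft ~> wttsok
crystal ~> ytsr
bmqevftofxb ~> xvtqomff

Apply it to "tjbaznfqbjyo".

Rule — sort the characters into reverse alphabetical order, then delete the last 3 characters.
Working it through for "tjbaznfqbjyo": intermediate "zytqonjjfbba", final "zytqonjjf".

zytqonjjf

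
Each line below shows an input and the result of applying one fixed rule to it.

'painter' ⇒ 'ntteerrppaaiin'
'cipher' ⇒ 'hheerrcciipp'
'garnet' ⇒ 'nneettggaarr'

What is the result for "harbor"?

bboorrhhaarr

The pattern: double every character, then swap the front and back halves of the string.
Working it through for "harbor": intermediate "hhaarrbboorr", final "bboorrhhaarr".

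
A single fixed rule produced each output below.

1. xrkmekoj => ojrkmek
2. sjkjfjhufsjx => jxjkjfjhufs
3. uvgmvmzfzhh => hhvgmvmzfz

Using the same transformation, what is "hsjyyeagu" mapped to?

What's happening: delete the first character, then move the last 2 characters to the front (rotate right by 2).
For "hsjyyeagu", step one produces "sjyyeagu"; step two turns that into "gusjyyea".

gusjyyea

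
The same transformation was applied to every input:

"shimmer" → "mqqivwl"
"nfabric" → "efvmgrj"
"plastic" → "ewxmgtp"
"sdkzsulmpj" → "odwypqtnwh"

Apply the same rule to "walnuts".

The rule is to move the first 2 characters to the end (rotate left by 2), then shift every letter 4 places forward in the alphabet (wrapping around).
"walnuts" → "lnutswa" → "pryxwae".

pryxwae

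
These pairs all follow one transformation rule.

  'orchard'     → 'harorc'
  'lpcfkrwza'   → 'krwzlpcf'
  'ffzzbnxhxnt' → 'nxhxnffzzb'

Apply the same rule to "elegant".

The transformation: delete the last character, then swap the front and back halves of the string.
"elegant" → "elegan" → "ganele".

ganele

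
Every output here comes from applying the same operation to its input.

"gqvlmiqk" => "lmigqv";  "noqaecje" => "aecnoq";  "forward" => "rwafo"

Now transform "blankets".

nkebla

The pattern: delete the last 2 characters, then move the last 3 characters to the front (rotate right by 3).
On "blankets": the first step gives "blanke", and the second then gives "nkebla".
(Check on "forward": → "forwa" → "rwafo" ✓)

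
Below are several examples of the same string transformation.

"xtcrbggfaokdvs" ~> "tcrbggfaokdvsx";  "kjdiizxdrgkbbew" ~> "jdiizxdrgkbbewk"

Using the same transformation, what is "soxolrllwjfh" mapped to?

Looking at the pairs, the operation is to move the first character to the end.
On "soxolrllwjfh" that produces "oxolrllwjfhs".

oxolrllwjfhs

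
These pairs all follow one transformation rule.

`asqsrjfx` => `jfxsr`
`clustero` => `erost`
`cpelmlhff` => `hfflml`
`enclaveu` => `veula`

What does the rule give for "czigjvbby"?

Looking at the pairs, the operation is to delete the first 3 characters, then move the last 3 characters to the front (rotate right by 3).
"czigjvbby" → "gjvbby" → "bbygjv".
(Check on "enclaveu": → "laveu" → "veula" ✓)

bbygjv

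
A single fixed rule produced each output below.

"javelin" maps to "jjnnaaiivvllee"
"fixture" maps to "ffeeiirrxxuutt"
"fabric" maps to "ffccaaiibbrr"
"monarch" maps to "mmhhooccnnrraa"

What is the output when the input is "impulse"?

What's happening: take characters alternately from the front and the back (1st, last, 2nd, 2nd-last, ...), then double every character.
Applying that to "impulse" gives "iieemmsspplluu".

iieemmsspplluu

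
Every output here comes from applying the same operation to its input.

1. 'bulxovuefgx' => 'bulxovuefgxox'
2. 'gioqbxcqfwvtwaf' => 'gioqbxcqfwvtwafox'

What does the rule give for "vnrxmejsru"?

vnrxmejsruox

The transformation: append "ox".
Applying that to "vnrxmejsru" gives "vnrxmejsruox".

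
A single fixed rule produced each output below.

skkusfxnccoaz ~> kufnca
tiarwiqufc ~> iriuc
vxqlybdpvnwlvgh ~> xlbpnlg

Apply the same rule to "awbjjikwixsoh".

What's happening: keep every other character starting from the second (positions 2nd, 4th, 6th, ...).
Applying that to "awbjjikwixsoh" gives "wjiwxo".

wjiwxo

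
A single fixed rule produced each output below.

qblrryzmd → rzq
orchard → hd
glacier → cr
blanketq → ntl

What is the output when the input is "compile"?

The rule is to move the first 2 characters to the end (rotate left by 2), then keep one character in every 3, starting at position 2 (positions 2nd, 5th, 8th, ...).
For "compile", step one produces "mpileco"; step two turns that into "pe".

pe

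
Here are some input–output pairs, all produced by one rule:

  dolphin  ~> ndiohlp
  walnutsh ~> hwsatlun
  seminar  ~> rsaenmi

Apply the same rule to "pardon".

In each case the input is transformed by: reverse the string, then take characters alternately from the front and the back (1st, last, 2nd, 2nd-last, ...).
Applying that to "pardon" gives "npoadr".

npoadr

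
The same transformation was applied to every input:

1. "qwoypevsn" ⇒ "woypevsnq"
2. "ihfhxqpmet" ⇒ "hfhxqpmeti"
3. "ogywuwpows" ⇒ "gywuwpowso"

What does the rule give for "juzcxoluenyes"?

The pattern: move the first character to the end.
So "juzcxoluenyes" becomes "uzcxoluenyesj".

uzcxoluenyesj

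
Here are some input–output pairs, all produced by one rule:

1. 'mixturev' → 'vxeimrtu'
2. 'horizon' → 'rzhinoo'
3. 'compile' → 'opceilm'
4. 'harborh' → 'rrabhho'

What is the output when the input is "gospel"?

In each case the input is transformed by: sort the characters into alphabetical order, then move the last 2 characters to the front (rotate right by 2).
Working it through for "gospel": intermediate "eglops", final "pseglo".
(Check on "compile": → "ceilmop" → "opceilm" ✓)

pseglo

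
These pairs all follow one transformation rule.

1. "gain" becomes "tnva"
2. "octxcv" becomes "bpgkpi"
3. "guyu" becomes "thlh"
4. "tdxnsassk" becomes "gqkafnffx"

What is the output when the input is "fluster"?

The pattern: shift every letter 13 places forward in the alphabet (wrapping around) — i.e. ROT13.
For "fluster" the result is "syhfgre".

syhfgre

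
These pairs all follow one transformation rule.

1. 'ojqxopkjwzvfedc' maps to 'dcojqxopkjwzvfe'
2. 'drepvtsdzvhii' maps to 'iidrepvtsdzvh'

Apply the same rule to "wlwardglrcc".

ccwlwardglr

The transformation: move the last 2 characters to the front (rotate right by 2).
Applying that to "wlwardglrcc" gives "ccwlwardglr".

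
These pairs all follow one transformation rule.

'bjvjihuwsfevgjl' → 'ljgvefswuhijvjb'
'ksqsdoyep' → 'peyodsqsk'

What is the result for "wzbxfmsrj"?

In each case the input is transformed by: reverse the string.
For "wzbxfmsrj" the result is "jrsmfxbzw".

jrsmfxbzw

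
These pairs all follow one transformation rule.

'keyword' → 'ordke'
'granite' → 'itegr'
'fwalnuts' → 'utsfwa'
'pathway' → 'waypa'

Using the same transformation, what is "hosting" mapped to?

ingho

Looking at the pairs, the operation is to move the last 3 characters to the front (rotate right by 3), then delete the last 2 characters.
On "hosting": the first step gives "inghost", and the second then gives "ingho".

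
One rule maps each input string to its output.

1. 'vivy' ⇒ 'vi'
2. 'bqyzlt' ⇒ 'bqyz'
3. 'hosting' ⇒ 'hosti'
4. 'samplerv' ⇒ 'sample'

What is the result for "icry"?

ic

The rule is to delete the last 2 characters.
Doing the same to "icry": "ic".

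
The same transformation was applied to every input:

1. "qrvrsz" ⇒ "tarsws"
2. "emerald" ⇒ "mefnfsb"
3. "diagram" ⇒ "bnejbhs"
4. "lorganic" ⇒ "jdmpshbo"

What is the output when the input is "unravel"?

fmvosbw

Rule — shift every letter 1 place forward in the alphabet (wrapping around), then move the last 2 characters to the front (rotate right by 2).
For "unravel", step one produces "vosbwfm"; step two turns that into "fmvosbw".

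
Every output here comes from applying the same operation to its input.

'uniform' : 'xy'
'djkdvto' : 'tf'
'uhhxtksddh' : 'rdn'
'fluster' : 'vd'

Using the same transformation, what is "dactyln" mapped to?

The pattern: shift every letter 10 places forward in the alphabet (wrapping around), then keep one character in every 3, starting at position 2 (positions 2nd, 5th, 8th, ...).
On "dactyln" that produces "ki".

ki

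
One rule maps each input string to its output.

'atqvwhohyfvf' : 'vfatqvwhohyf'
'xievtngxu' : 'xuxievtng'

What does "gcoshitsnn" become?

nngcoshits

The pattern: move the last 2 characters to the front (rotate right by 2).
For "gcoshitsnn" the result is "nngcoshits".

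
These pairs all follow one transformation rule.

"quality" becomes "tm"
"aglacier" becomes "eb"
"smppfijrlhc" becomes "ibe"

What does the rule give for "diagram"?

tt

Looking at the pairs, the operation is to keep one character in every 3, starting at position 3 (positions 3rd, 6th, 9th, ...), then shift every letter 7 places backward in the alphabet (wrapping around).
"diagram" → "aa" → "tt".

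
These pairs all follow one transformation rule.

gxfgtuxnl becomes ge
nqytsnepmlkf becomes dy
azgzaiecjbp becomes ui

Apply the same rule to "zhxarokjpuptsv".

What's happening: shift every letter 7 places backward in the alphabet (wrapping around), then keep only the last 2 characters.
Working it through for "zhxarokjpuptsv": intermediate "saqtkhdcinimlo", final "lo".
(Check on "nqytsnepmlkf": → "gjrmlgxifedy" → "dy" ✓)

lo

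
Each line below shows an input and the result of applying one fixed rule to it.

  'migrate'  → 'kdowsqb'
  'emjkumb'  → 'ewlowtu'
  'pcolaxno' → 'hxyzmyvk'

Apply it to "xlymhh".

Rule — move the last 3 characters to the front (rotate right by 3), then shift every letter 10 places forward in the alphabet (wrapping around).
Starting from "xlymhh": after the first operation, "mhhxly"; after the second, "wrrhvi".

wrrhvi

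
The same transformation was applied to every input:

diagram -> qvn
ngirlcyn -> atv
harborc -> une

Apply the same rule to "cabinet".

pno

In each case the input is transformed by: shift every letter 13 places forward in the alphabet (wrapping around) — i.e. ROT13, then keep only the first 3 characters.
Working it through for "cabinet": intermediate "pnovarg", final "pno".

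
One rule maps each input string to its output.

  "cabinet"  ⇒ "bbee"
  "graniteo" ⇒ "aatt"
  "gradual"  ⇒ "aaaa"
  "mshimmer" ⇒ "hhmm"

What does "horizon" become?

The transformation: keep one character in every 3, starting at position 3 (positions 3rd, 6th, 9th, ...), then double every character.
For "horizon", step one produces "ro"; step two turns that into "rroo".

rroo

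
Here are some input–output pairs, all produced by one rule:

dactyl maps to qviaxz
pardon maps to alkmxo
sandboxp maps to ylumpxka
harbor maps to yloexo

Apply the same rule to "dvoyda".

Each output is the input with this applied: swap the front and back halves of the string, then shift every letter 3 places backward in the alphabet (wrapping around).
For "dvoyda" the result is "vaxasl".
(Check on "pardon": → "donpar" → "alkmxo" ✓)

vaxasl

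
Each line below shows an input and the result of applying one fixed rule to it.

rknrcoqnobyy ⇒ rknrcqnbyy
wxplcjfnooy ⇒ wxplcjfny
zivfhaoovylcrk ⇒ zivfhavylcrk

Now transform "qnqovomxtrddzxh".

qnqvmxtrddzxh

Rule — remove every "o".
Applying that to "qnqovomxtrddzxh" gives "qnqvmxtrddzxh".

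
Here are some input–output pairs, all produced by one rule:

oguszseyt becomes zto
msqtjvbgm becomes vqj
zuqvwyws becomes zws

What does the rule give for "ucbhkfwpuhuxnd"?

Rule — sort the characters into reverse alphabetical order, then keep one character in every 3, starting at position 1 (positions 1st, 4th, 7th, ...).
"ucbhkfwpuhuxnd" → "xwuuupnkhhfdcb" → "xunhc".

xunhc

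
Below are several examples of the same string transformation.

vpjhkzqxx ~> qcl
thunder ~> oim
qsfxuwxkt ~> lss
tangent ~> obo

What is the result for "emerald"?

The transformation: shift every letter 5 places backward in the alphabet (wrapping around), then keep one character in every 3, starting at position 1 (positions 1st, 4th, 7th, ...).
For "emerald", step one produces "zhzmvgy"; step two turns that into "zmy".

zmy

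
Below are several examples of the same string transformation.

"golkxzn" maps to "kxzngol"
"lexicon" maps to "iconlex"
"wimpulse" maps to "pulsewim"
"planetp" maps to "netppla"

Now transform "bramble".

mblebra

In each case the input is transformed by: move the first 3 characters to the end (rotate left by 3).
On "bramble" that produces "mblebra".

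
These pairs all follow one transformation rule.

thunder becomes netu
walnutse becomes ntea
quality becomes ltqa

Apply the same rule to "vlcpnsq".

In each case the input is transformed by: move the first 3 characters to the end (rotate left by 3), then keep every other character starting from the first (positions 1st, 3rd, 5th, ...).
On "vlcpnsq" that produces "psvc".
(Check on "quality": → "lityqua" → "ltqa" ✓)

psvc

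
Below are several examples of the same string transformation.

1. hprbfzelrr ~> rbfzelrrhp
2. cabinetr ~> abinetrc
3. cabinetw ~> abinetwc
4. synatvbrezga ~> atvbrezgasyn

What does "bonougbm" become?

Rule — swap the front and back halves of the string, then move the last 3 characters to the front (rotate right by 3).
Working it through for "bonougbm": intermediate "ugbmbono", final "onougbmb".

onougbmb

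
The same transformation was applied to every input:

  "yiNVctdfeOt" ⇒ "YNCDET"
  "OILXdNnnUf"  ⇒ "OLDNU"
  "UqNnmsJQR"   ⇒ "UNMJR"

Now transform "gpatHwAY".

The pattern: keep every other character starting from the first (positions 1st, 3rd, 5th, ...), then convert every letter to uppercase.
"gpatHwAY" → "gaHA" → "GAHA".

GAHA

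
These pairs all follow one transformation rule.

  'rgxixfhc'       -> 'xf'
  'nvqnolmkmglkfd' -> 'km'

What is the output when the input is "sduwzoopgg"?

oo

The rule is to swap the front and back halves of the string, then keep only the first 2 characters.
Working it through for "sduwzoopgg": intermediate "oopggsduwz", final "oo".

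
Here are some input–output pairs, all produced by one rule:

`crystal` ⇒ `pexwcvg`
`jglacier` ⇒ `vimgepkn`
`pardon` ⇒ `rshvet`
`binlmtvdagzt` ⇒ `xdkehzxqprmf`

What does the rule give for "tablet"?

xipfex

The rule is to shift every letter 4 places forward in the alphabet (wrapping around), then reverse the string.
Starting from "tablet": after the first operation, "xefpix"; after the second, "xipfex".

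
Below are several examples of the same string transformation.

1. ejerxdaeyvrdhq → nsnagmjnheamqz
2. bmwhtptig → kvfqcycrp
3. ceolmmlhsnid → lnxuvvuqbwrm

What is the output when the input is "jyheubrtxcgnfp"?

Rule — shift every letter 9 places forward in the alphabet (wrapping around).
For "jyheubrtxcgnfp" the result is "shqndkacglpwoy".

shqndkacglpwoy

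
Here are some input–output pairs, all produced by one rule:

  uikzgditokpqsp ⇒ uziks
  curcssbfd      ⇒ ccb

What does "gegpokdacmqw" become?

The pattern: keep one character in every 3, starting at position 1 (positions 1st, 4th, 7th, ...).
For "gegpokdacmqw" the result is "gpdm".

gpdm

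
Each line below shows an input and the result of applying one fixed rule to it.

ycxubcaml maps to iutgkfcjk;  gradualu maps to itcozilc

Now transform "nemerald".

itlvmumz

The transformation: shift every letter 8 places forward in the alphabet (wrapping around), then move the last 3 characters to the front (rotate right by 3).
For "nemerald", step one produces "vmumzitl"; step two turns that into "itlvmumz".
(Check on "gradualu": → "ozilcitc" → "itcozilc" ✓)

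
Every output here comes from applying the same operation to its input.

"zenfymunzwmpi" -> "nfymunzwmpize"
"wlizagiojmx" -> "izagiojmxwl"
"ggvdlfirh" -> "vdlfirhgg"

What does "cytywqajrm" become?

Each output is the input with this applied: move the first 2 characters to the end (rotate left by 2).
So "cytywqajrm" becomes "tywqajrmcy".

tywqajrmcy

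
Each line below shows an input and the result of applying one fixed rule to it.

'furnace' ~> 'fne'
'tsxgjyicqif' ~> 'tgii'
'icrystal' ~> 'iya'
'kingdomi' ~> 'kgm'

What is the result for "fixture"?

fte

Looking at the pairs, the operation is to keep one character in every 3, starting at position 1 (positions 1st, 4th, 7th, ...).
Doing the same to "fixture": "fte".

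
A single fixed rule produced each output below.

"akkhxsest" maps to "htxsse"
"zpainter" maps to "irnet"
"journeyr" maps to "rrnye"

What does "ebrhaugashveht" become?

htahuegvahs

Each output is the input with this applied: delete the first 3 characters, then take characters alternately from the front and the back (1st, last, 2nd, 2nd-last, ...).
On "ebrhaugashveht": the first step gives "haugashveht", and the second then gives "htahuegvahs".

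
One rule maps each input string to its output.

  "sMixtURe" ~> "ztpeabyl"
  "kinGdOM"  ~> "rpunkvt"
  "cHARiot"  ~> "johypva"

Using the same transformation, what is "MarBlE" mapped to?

Looking at the pairs, the operation is to shift every letter 7 places forward in the alphabet (wrapping around), then convert every letter to lowercase.
Working it through for "MarBlE": intermediate "ThyIsL", final "thyisl".

thyisl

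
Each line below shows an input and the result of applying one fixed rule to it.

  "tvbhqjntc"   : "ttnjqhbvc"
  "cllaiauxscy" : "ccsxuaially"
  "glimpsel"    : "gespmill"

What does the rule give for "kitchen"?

Looking at the pairs, the operation is to swap the first and last characters, then reverse the string.
On "kitchen": the first step gives "nitchek", and the second then gives "kehctin".

kehctin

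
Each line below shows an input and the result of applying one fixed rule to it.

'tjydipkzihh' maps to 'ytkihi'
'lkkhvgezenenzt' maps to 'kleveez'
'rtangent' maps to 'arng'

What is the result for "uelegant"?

The rule is to keep every other character starting from the first (positions 1st, 3rd, 5th, ...), then swap each adjacent pair of characters (1↔2, 3↔4, ...).
For "uelegant", step one produces "ulgn"; step two turns that into "lung".

lung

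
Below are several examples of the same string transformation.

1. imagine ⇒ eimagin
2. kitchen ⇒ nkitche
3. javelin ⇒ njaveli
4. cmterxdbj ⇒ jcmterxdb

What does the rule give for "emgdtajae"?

What's happening: move the last character to the front.
On "emgdtajae" that produces "eemgdtaja".

eemgdtaja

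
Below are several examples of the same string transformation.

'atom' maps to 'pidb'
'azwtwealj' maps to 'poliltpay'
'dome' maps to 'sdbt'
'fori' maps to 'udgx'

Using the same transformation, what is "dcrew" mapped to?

srgtl

Rule — shift every letter 11 places backward in the alphabet (wrapping around).
Doing the same to "dcrew": "srgtl".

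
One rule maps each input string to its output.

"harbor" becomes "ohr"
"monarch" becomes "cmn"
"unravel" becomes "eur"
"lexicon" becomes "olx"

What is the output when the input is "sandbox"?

osn

What's happening: move the last 3 characters to the front (rotate right by 3), then keep every other character starting from the second (positions 2nd, 4th, 6th, ...).
Applying both steps to "sandbox": "boxsand", then "osn".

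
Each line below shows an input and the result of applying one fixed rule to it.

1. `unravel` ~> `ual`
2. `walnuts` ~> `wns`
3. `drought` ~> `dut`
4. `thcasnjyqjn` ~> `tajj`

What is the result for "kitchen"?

kcn

In each case the input is transformed by: keep one character in every 3, starting at position 1 (positions 1st, 4th, 7th, ...).
So "kitchen" becomes "kcn".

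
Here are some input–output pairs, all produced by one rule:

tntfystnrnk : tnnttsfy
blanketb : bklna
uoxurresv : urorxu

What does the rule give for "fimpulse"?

Looking at the pairs, the operation is to delete the last 3 characters, then take characters alternately from the front and the back (1st, last, 2nd, 2nd-last, ...).
Applying that to "fimpulse" gives "fuipm".

fuipm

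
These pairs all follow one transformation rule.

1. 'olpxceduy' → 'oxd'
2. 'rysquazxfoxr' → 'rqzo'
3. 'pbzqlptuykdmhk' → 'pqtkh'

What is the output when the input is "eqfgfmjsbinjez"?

egjie

The transformation: keep one character in every 3, starting at position 1 (positions 1st, 4th, 7th, ...).
"eqfgfmjsbinjez" → "egjie".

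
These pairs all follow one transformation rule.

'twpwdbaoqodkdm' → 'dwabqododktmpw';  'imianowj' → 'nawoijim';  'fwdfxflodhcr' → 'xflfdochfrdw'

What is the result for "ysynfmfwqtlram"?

fnfmqwltarymys

Rule — move the first 3 characters to the end (rotate left by 3), then swap each adjacent pair of characters (1↔2, 3↔4, ...).
"ysynfmfwqtlram" → "nfmfwqtlramysy" → "fnfmqwltarymys".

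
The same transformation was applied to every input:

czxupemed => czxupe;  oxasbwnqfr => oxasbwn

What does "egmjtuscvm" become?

Each output is the input with this applied: delete the last 3 characters.
So "egmjtuscvm" becomes "egmjtus".

egmjtus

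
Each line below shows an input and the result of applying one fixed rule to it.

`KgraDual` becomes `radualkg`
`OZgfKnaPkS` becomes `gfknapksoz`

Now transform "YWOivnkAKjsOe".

oivnkakjsoeyw

Each output is the input with this applied: move the first 2 characters to the end (rotate left by 2), then convert every letter to lowercase.
Starting from "YWOivnkAKjsOe": after the first operation, "OivnkAKjsOeYW"; after the second, "oivnkakjsoeyw".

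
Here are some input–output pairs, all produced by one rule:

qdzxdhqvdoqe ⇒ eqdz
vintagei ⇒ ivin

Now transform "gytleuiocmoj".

jgyt

Each output is the input with this applied: move the last character to the front, then keep only the first 4 characters.
"gytleuiocmoj" → "jgytleuiocmo" → "jgyt".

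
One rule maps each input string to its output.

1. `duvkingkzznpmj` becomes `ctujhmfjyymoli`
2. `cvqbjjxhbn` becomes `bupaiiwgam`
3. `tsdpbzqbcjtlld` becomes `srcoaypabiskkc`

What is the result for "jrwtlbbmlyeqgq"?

iqvskaalkxdpfp

Each output is the input with this applied: shift every letter 1 place backward in the alphabet (wrapping around).
"jrwtlbbmlyeqgq" → "iqvskaalkxdpfp".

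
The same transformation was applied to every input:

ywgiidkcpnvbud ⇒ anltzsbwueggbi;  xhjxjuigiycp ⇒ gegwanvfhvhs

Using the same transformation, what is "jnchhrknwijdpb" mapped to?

lughbnzhlaffpi

Looking at the pairs, the operation is to shift every letter 2 places backward in the alphabet (wrapping around), then swap the front and back halves of the string.
So "jnchhrknwijdpb" becomes "lughbnzhlaffpi".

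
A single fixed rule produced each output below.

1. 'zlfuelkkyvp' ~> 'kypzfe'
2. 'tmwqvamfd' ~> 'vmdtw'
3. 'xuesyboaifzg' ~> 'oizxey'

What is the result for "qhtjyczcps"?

yzpqt

The pattern: keep every other character starting from the first (positions 1st, 3rd, 5th, ...), then move the last 3 characters to the front (rotate right by 3).
Working it through for "qhtjyczcps": intermediate "qtyzp", final "yzpqt".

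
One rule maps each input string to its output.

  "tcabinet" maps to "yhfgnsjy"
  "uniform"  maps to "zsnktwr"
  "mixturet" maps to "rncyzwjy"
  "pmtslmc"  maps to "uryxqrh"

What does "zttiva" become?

eyynaf

Each output is the input with this applied: shift every letter 5 places forward in the alphabet (wrapping around).
For "zttiva" the result is "eyynaf".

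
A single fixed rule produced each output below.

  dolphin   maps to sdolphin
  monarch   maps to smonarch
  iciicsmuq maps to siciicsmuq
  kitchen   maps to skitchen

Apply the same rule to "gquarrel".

Each output is the input with this applied: prepend "s".
On "gquarrel" that produces "sgquarrel".

sgquarrel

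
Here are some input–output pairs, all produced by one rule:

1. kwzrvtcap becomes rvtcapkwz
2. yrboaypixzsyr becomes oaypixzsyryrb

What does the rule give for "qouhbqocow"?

In each case the input is transformed by: move the first 3 characters to the end (rotate left by 3).
For "qouhbqocow" the result is "hbqocowqou".

hbqocowqou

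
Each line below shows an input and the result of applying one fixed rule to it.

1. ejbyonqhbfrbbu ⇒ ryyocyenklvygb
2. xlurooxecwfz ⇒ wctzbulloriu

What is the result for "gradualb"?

yixraxod

What's happening: reverse the string, then shift every letter 3 places backward in the alphabet (wrapping around).
On "gradualb" that produces "yixraxod".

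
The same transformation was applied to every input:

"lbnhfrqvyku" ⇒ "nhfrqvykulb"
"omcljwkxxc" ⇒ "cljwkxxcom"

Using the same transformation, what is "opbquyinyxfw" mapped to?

bquyinyxfwop

In each case the input is transformed by: move the first 2 characters to the end (rotate left by 2).
So "opbquyinyxfw" becomes "bquyinyxfwop".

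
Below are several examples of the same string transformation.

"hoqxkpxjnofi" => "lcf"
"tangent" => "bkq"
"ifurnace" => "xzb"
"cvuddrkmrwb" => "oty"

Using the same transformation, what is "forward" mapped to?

The rule is to shift every letter 3 places backward in the alphabet (wrapping around), then keep only the last 3 characters.
On "forward": the first step gives "clotxoa", and the second then gives "xoa".

xoa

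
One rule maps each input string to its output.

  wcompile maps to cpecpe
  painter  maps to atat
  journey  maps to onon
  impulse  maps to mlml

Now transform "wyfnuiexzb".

yuxyux

The transformation: keep one character in every 3, starting at position 2 (positions 2nd, 5th, 8th, ...), then write the whole string twice.
On "wyfnuiexzb": the first step gives "yux", and the second then gives "yuxyux".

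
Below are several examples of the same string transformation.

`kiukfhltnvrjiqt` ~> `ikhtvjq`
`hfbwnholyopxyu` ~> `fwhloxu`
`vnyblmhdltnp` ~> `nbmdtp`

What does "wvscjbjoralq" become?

Rule — keep every other character starting from the second (positions 2nd, 4th, 6th, ...).
Doing the same to "wvscjbjoralq": "vcboaq".

vcboaq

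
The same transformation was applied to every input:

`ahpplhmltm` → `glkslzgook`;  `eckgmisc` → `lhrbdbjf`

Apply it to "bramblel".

akdkaqzl

Rule — shift every letter 1 place backward in the alphabet (wrapping around), then swap the front and back halves of the string.
Applying both steps to "bramblel": "aqzlakdk", then "akdkaqzl".
(Check on "eckgmisc": → "dbjflhrb" → "lhrbdbjf" ✓)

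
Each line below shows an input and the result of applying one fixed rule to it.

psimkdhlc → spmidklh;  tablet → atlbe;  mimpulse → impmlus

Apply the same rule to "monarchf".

omancrh

The rule is to delete the last character, then swap each adjacent pair of characters (1↔2, 3↔4, ...).
On "monarchf": the first step gives "monarch", and the second then gives "omancrh".
(Check on "tablet": → "table" → "atlbe" ✓)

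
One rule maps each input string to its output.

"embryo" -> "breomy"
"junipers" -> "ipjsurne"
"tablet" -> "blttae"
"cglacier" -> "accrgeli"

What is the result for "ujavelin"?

veunjial

The pattern: take characters alternately from the front and the back (1st, last, 2nd, 2nd-last, ...), then move the last 2 characters to the front (rotate right by 2).
On "ujavelin": the first step gives "unjialve", and the second then gives "veunjial".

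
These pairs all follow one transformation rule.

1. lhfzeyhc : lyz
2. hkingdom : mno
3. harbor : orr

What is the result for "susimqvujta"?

uuv

Looking at the pairs, the operation is to sort the characters into alphabetical order, then keep only the last 3 characters.
"susimqvujta" → "aijmqsstuuv" → "uuv".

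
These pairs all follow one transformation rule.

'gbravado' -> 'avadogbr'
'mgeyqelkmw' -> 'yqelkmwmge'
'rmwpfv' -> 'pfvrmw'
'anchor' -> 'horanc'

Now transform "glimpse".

mpsegli

What's happening: move the first 3 characters to the end (rotate left by 3).
Applying that to "glimpse" gives "mpsegli".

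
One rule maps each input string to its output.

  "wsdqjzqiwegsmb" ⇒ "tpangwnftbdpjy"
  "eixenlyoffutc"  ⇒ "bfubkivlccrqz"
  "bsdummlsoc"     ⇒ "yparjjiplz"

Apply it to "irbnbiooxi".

The transformation: shift every letter 3 places backward in the alphabet (wrapping around).
On "irbnbiooxi" that produces "foykyflluf".

foykyflluf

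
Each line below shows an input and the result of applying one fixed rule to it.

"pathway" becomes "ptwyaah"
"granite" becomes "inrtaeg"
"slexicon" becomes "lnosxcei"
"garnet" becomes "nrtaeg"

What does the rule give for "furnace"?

The pattern: sort the characters into alphabetical order, then move the first 3 characters to the end (rotate left by 3).
Starting from "furnace": after the first operation, "acefnru"; after the second, "fnruace".

fnruace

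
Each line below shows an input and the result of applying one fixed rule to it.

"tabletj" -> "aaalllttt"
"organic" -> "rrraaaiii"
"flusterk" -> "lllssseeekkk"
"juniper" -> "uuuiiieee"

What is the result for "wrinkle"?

rrrnnnlll

In each case the input is transformed by: keep every other character starting from the second (positions 2nd, 4th, 6th, ...), then repeat every character 3 times.
"wrinkle" → "rnl" → "rrrnnnlll".
(Check on "flusterk": → "lsek" → "lllssseeekkk" ✓)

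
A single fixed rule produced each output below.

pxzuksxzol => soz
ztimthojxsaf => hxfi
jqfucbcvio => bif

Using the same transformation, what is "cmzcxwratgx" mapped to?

Rule — keep one character in every 3, starting at position 3 (positions 3rd, 6th, 9th, ...), then move the first character to the end.
"cmzcxwratgx" → "zwt" → "wtz".

wtz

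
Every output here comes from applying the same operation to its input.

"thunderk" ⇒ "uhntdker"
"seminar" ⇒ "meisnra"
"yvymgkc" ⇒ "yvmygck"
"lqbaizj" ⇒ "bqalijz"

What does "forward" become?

Each output is the input with this applied: move the first 2 characters to the end (rotate left by 2), then take characters alternately from the front and the back (1st, last, 2nd, 2nd-last, ...).
On "forward": the first step gives "rwardfo", and the second then gives "rowfadr".

rowfadr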